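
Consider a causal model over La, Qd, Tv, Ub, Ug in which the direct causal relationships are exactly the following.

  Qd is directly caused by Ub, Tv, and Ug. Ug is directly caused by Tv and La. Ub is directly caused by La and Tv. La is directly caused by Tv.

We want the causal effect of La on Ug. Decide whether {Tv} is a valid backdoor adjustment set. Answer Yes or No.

Yes

Backdoor paths from La to Ug (paths whose first edge points into La):
  P1: La <- Tv -> Ug
  P2: La <- Tv -> Ub -> Qd <- Ug
  P3: La <- Tv -> Qd <- Ug
Condition 1 (no descendant of La in the set): holds — descendants of La are {Qd, Ub, Ug}; none are in {Tv}.
Condition 2 (every backdoor path blocked by {Tv}):
  P1: blocked at fork node Tv ∈ conditioning set.
  P2: blocked at fork node Tv ∈ conditioning set.
  P3: blocked at fork node Tv ∈ conditioning set.
{Tv} satisfies the backdoor criterion.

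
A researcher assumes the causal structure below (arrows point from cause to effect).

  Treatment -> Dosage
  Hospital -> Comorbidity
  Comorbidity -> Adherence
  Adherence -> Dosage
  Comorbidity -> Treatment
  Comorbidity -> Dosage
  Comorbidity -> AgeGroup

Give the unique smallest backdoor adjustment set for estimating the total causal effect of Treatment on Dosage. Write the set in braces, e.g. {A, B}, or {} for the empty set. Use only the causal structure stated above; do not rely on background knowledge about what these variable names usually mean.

Variables eligible for adjustment (non-descendants of Treatment, excluding Treatment and Dosage): {Adherence, AgeGroup, Comorbidity, Hospital}.
Backdoor paths from Treatment to Dosage:
  P1: Treatment <- Comorbidity -> Adherence -> Dosage
  P2: Treatment <- Comorbidity -> Dosage
The empty set is not sufficient: P1 (Treatment <- Comorbidity -> Adherence -> Dosage) has no collider blocking it and no conditioned non-collider, so it is open.
Try {Comorbidity}:
  P1: blocked at fork node Comorbidity ∈ conditioning set.
  P2: blocked at fork node Comorbidity ∈ conditioning set.
{Comorbidity} contains no descendant of Treatment and blocks every backdoor path.
No other singleton works — e.g. {Hospital} leaves P1 open — so {Comorbidity} is the unique smallest valid adjustment set.

{Comorbidity}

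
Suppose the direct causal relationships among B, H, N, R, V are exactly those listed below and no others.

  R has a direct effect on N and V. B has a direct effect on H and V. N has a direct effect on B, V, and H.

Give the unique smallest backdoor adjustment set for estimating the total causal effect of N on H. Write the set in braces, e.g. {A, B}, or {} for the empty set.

Variables eligible for adjustment (non-descendants of N, excluding N and H): {R}.
Backdoor paths from N to H:
  P1: N <- R -> V <- B -> H
Each backdoor path contains an unconditioned collider, so every path is already blocked with the empty conditioning set:
  P1: blocked at collider V (neither it nor any descendant is in the conditioning set).
The empty set is therefore the unique smallest valid set.

{}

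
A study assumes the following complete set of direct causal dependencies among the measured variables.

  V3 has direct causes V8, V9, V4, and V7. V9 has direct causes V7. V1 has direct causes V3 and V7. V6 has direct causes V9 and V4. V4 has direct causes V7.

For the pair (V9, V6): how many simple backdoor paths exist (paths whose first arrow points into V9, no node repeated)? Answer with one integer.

3

A backdoor path from V9 to V6 is any simple undirected path whose first edge points into V9 (i.e. leaves V9 via a parent).
Parents of V9: {V7}.
Enumerating:
  P1: V9 <- V7 -> V4 -> V6
  P2: V9 <- V7 -> V3 <- V4 -> V6
  P3: V9 <- V7 -> V1 <- V3 <- V4 -> V6
That exhausts the simple backdoor paths. Count: 3.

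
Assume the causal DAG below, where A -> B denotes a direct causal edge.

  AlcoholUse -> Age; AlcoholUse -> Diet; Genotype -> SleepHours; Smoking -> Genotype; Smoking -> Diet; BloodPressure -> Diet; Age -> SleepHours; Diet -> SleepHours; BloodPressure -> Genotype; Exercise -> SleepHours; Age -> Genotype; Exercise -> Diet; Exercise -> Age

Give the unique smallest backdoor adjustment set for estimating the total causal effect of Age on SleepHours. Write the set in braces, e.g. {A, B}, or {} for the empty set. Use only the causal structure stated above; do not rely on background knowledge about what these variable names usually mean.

Variables eligible for adjustment (non-descendants of Age, excluding Age and SleepHours): {AlcoholUse, BloodPressure, Diet, Exercise, Smoking}.
Backdoor paths from Age to SleepHours:
  P1: Age <- Exercise -> Diet <- Smoking -> Genotype -> SleepHours
  P2: Age <- Exercise -> Diet <- BloodPressure -> Genotype -> SleepHours
  P3: Age <- Exercise -> Diet -> SleepHours
  P4: Age <- Exercise -> SleepHours
  P5: Age <- AlcoholUse -> Diet <- Exercise -> SleepHours
  P6: Age <- AlcoholUse -> Diet <- Smoking -> Genotype -> SleepHours
  P7: Age <- AlcoholUse -> Diet <- BloodPressure -> Genotype -> SleepHours
  P8: Age <- AlcoholUse -> Diet -> SleepHours
The empty set is not sufficient: P3 (Age <- Exercise -> Diet -> SleepHours) has no collider blocking it and no conditioned non-collider, so it is open.
Try {AlcoholUse, Exercise}:
  P1: blocked at fork node Exercise ∈ conditioning set.
  P2: blocked at fork node Exercise ∈ conditioning set.
  P3: blocked at fork node Exercise ∈ conditioning set.
  P4: blocked at fork node Exercise ∈ conditioning set.
  P5: blocked at fork node AlcoholUse ∈ conditioning set.
  P6: blocked at fork node AlcoholUse ∈ conditioning set.
  P7: blocked at fork node AlcoholUse ∈ conditioning set.
  P8: blocked at fork node AlcoholUse ∈ conditioning set.
{AlcoholUse, Exercise} contains no descendant of Age and blocks every backdoor path.
Every element of {AlcoholUse, Exercise} is needed (dropping AlcoholUse leaves P8 open; dropping Exercise leaves P3 open), so no proper subset is valid.
Among all size-2 subsets of the eligible variables, only {AlcoholUse, Exercise} blocks every backdoor path, so it is the unique smallest valid adjustment set.

{AlcoholUse, Exercise}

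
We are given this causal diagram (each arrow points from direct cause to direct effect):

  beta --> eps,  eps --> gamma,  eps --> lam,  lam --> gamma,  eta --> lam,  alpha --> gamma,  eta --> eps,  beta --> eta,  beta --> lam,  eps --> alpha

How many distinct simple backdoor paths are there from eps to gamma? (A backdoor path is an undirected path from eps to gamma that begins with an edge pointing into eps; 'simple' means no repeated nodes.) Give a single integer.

A backdoor path from eps to gamma is any simple undirected path whose first edge points into eps (i.e. leaves eps via a parent).
Parents of eps: {beta, eta}.
Enumerating:
  P1: eps <- beta -> eta -> lam -> gamma
  P2: eps <- beta -> lam -> gamma
  P3: eps <- eta <- beta -> lam -> gamma
  P4: eps <- eta -> lam -> gamma
That exhausts the simple backdoor paths. Count: 4.

4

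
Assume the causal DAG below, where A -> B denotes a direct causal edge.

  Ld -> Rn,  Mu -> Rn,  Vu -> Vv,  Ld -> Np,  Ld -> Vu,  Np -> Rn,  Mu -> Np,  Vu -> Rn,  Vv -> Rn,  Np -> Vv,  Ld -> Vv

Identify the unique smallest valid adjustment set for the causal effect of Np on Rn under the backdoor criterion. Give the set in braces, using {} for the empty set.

Variables eligible for adjustment (non-descendants of Np, excluding Np and Rn): {Ld, Mu, Vu}.
Backdoor paths from Np to Rn:
  P1: Np <- Mu -> Rn
  P2: Np <- Ld -> Vu -> Vv -> Rn
  P3: Np <- Ld -> Vu -> Rn
  P4: Np <- Ld -> Vv <- Vu -> Rn
  P5: Np <- Ld -> Vv -> Rn
  P6: Np <- Ld -> Rn
The empty set is not sufficient: P1 (Np <- Mu -> Rn) has no collider blocking it and no conditioned non-collider, so it is open.
Try {Ld, Mu}:
  P1: blocked at fork node Mu ∈ conditioning set.
  P2: blocked at fork node Ld ∈ conditioning set.
  P3: blocked at fork node Ld ∈ conditioning set.
  P4: blocked at fork node Ld ∈ conditioning set.
  P5: blocked at fork node Ld ∈ conditioning set.
  P6: blocked at fork node Ld ∈ conditioning set.
{Ld, Mu} contains no descendant of Np and blocks every backdoor path.
Every element of {Ld, Mu} is needed (dropping Ld leaves P2 open; dropping Mu leaves P1 open), so no proper subset is valid.
Among all size-2 subsets of the eligible variables, only {Ld, Mu} blocks every backdoor path, so it is the unique smallest valid adjustment set.

{Ld, Mu}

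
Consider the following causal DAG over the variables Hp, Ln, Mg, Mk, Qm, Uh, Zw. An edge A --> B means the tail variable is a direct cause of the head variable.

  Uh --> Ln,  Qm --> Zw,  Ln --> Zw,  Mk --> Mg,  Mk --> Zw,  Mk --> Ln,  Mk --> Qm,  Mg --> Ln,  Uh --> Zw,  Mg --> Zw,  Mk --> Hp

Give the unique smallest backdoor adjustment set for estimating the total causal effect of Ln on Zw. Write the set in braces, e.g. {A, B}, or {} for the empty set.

Variables eligible for adjustment (non-descendants of Ln, excluding Ln and Zw): {Hp, Mg, Mk, Qm, Uh}.
Backdoor paths from Ln to Zw:
  P1: Ln <- Mk -> Mg -> Zw
  P2: Ln <- Mk -> Qm -> Zw
  P3: Ln <- Mk -> Zw
  P4: Ln <- Uh -> Zw
  P5: Ln <- Mg <- Mk -> Qm -> Zw
  P6: Ln <- Mg <- Mk -> Zw
  P7: Ln <- Mg -> Zw
The empty set is not sufficient: P1 (Ln <- Mk -> Mg -> Zw) has no collider blocking it and no conditioned non-collider, so it is open.
Try {Mg, Mk, Uh}:
  P1: blocked at fork node Mk ∈ conditioning set.
  P2: blocked at fork node Mk ∈ conditioning set.
  P3: blocked at fork node Mk ∈ conditioning set.
  P4: blocked at fork node Uh ∈ conditioning set.
  P5: blocked at chain node Mg ∈ conditioning set.
  P6: blocked at chain node Mg ∈ conditioning set.
  P7: blocked at fork node Mg ∈ conditioning set.
{Mg, Mk, Uh} contains no descendant of Ln and blocks every backdoor path.
Every element of {Mg, Mk, Uh} is needed (dropping Mg leaves P7 open; dropping Mk leaves P2 open; dropping Uh leaves P4 open), so no proper subset is valid.
Among all size-3 subsets of the eligible variables, only {Mg, Mk, Uh} blocks every backdoor path, so it is the unique smallest valid adjustment set.

{Mg, Mk, Uh}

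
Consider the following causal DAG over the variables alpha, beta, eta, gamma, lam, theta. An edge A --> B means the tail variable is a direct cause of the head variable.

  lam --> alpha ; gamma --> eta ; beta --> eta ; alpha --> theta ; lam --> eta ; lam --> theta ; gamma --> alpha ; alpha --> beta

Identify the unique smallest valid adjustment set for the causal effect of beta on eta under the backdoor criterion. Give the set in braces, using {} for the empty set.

Variables eligible for adjustment (non-descendants of beta, excluding beta and eta): {alpha, gamma, lam, theta}.
Backdoor paths from beta to eta:
  P1: beta <- alpha <- gamma -> eta
  P2: beta <- alpha <- lam -> eta
  P3: beta <- alpha -> theta <- lam -> eta
The empty set is not sufficient: P1 (beta <- alpha <- gamma -> eta) has no collider blocking it and no conditioned non-collider, so it is open.
Try {alpha}:
  P1: blocked at chain node alpha ∈ conditioning set.
  P2: blocked at chain node alpha ∈ conditioning set.
  P3: blocked at fork node alpha ∈ conditioning set.
{alpha} contains no descendant of beta and blocks every backdoor path.
No other singleton works — e.g. {gamma} leaves P2 open — so {alpha} is the unique smallest valid adjustment set.

{alpha}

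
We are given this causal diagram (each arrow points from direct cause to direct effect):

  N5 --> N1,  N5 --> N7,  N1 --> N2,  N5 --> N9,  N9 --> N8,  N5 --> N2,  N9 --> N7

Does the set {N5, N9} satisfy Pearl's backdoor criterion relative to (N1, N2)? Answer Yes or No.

Yes

Backdoor paths from N1 to N2 (paths whose first edge points into N1):
  P1: N1 <- N5 -> N2
Condition 1 (no descendant of N1 in the set): holds — descendants of N1 are {N2}; none are in {N5, N9}.
Condition 2 (every backdoor path blocked by {N5, N9}):
  P1: blocked at fork node N5 ∈ conditioning set.
{N5, N9} satisfies the backdoor criterion.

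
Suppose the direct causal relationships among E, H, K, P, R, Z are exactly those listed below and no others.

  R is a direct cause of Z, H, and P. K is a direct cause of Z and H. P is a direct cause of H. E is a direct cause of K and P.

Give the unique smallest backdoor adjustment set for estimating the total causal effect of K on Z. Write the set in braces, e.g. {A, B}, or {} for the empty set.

{}

Variables eligible for adjustment (non-descendants of K, excluding K and Z): {E, P, R}.
Backdoor paths from K to Z:
  P1: K <- E -> P <- R -> Z
  P2: K <- E -> P -> H <- R -> Z
Each backdoor path contains an unconditioned collider, so every path is already blocked with the empty conditioning set:
  P1: blocked at collider P (neither it nor any descendant is in the conditioning set).
  P2: blocked at collider H (neither it nor any descendant is in the conditioning set).
The empty set is therefore the unique smallest valid set.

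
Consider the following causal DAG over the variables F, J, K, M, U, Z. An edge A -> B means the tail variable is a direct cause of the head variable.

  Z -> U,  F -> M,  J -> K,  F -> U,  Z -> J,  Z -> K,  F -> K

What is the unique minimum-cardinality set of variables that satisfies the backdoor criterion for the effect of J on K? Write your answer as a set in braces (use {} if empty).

{Z}

Variables eligible for adjustment (non-descendants of J, excluding J and K): {F, M, U, Z}.
Backdoor paths from J to K:
  P1: J <- Z -> U <- F -> K
  P2: J <- Z -> K
The empty set is not sufficient: P2 (J <- Z -> K) has no collider blocking it and no conditioned non-collider, so it is open.
Try {Z}:
  P1: blocked at fork node Z ∈ conditioning set.
  P2: blocked at fork node Z ∈ conditioning set.
{Z} contains no descendant of J and blocks every backdoor path.
No other singleton works — e.g. {F} leaves P2 open — so {Z} is the unique smallest valid adjustment set.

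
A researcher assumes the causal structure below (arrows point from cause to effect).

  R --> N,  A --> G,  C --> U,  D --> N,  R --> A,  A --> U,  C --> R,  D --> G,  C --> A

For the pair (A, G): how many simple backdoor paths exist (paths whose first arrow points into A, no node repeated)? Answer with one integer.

A backdoor path from A to G is any simple undirected path whose first edge points into A (i.e. leaves A via a parent).
Parents of A: {C, R}.
Enumerating:
  P1: A <- C -> R -> N <- D -> G
  P2: A <- R -> N <- D -> G
That exhausts the simple backdoor paths. Count: 2.

2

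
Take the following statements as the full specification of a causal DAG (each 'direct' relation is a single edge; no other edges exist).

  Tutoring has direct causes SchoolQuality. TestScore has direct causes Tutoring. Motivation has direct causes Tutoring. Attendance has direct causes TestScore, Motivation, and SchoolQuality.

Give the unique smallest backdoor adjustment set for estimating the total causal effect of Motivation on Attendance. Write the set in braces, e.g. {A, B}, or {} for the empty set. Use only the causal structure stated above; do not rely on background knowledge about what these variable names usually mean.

{Tutoring}

Variables eligible for adjustment (non-descendants of Motivation, excluding Motivation and Attendance): {SchoolQuality, TestScore, Tutoring}.
Backdoor paths from Motivation to Attendance:
  P1: Motivation <- Tutoring <- SchoolQuality -> Attendance
  P2: Motivation <- Tutoring -> TestScore -> Attendance
The empty set is not sufficient: P1 (Motivation <- Tutoring <- SchoolQuality -> Attendance) has no collider blocking it and no conditioned non-collider, so it is open.
Try {Tutoring}:
  P1: blocked at chain node Tutoring ∈ conditioning set.
  P2: blocked at fork node Tutoring ∈ conditioning set.
{Tutoring} contains no descendant of Motivation and blocks every backdoor path.
No other singleton works — e.g. {SchoolQuality} leaves P2 open — so {Tutoring} is the unique smallest valid adjustment set.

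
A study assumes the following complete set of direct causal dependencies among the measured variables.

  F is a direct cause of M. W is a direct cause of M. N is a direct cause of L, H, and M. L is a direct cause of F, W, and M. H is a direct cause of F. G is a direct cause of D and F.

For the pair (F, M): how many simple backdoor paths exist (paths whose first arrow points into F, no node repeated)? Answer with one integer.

A backdoor path from F to M is any simple undirected path whose first edge points into F (i.e. leaves F via a parent).
Parents of F: {G, H, L}.
Enumerating:
  P1: F <- H <- N -> L -> W -> M
  P2: F <- H <- N -> L -> M
  P3: F <- H <- N -> M
  P4: F <- L <- N -> M
  P5: F <- L -> W -> M
  P6: F <- L -> M
That exhausts the simple backdoor paths. Count: 6.

6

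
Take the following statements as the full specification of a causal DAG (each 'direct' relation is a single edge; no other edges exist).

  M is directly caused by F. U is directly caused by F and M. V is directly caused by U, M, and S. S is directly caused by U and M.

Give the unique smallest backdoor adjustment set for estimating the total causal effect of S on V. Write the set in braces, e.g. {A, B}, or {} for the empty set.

{M, U}

Variables eligible for adjustment (non-descendants of S, excluding S and V): {F, M, U}.
Backdoor paths from S to V:
  P1: S <- M <- F -> U -> V
  P2: S <- M -> U -> V
  P3: S <- M -> V
  P4: S <- U <- F -> M -> V
  P5: S <- U <- M -> V
  P6: S <- U -> V
The empty set is not sufficient: P1 (S <- M <- F -> U -> V) has no collider blocking it and no conditioned non-collider, so it is open.
Try {M, U}:
  P1: blocked at chain node M ∈ conditioning set.
  P2: blocked at fork node M ∈ conditioning set.
  P3: blocked at fork node M ∈ conditioning set.
  P4: blocked at chain node U ∈ conditioning set.
  P5: blocked at chain node U ∈ conditioning set.
  P6: blocked at fork node U ∈ conditioning set.
{M, U} contains no descendant of S and blocks every backdoor path.
Every element of {M, U} is needed (dropping M leaves P3 open; dropping U leaves P6 open), so no proper subset is valid.
Among all size-2 subsets of the eligible variables, only {M, U} blocks every backdoor path, so it is the unique smallest valid adjustment set.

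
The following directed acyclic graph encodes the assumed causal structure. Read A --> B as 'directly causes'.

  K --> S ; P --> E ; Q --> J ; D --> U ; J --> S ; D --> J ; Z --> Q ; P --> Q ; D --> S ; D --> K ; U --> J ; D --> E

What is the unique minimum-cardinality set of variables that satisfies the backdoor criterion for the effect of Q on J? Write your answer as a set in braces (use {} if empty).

{}

Variables eligible for adjustment (non-descendants of Q, excluding Q and J): {D, E, K, P, U, Z}.
Backdoor paths from Q to J:
  P1: Q <- P -> E <- D -> U -> J
  P2: Q <- P -> E <- D -> J
  P3: Q <- P -> E <- D -> K -> S <- J
  P4: Q <- P -> E <- D -> S <- J
Each backdoor path contains an unconditioned collider, so every path is already blocked with the empty conditioning set:
  P1: blocked at collider E (neither it nor any descendant is in the conditioning set).
  P2: blocked at collider E (neither it nor any descendant is in the conditioning set).
  P3: blocked at collider E (neither it nor any descendant is in the conditioning set).
  P4: blocked at collider E (neither it nor any descendant is in the conditioning set).
The empty set is therefore the unique smallest valid set.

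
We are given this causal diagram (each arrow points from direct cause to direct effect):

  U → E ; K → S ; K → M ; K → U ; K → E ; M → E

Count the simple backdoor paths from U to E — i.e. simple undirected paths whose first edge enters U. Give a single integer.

A backdoor path from U to E is any simple undirected path whose first edge points into U (i.e. leaves U via a parent).
Parents of U: {K}.
Enumerating:
  P1: U <- K -> M -> E
  P2: U <- K -> E
That exhausts the simple backdoor paths. Count: 2.

2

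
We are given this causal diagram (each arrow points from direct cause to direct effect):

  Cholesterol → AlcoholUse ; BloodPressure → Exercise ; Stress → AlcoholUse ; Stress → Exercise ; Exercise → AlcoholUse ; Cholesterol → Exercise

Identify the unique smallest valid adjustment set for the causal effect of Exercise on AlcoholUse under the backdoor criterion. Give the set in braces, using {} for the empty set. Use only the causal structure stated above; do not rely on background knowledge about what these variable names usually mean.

{Cholesterol, Stress}

Variables eligible for adjustment (non-descendants of Exercise, excluding Exercise and AlcoholUse): {BloodPressure, Cholesterol, Stress}.
Backdoor paths from Exercise to AlcoholUse:
  P1: Exercise <- Stress -> AlcoholUse
  P2: Exercise <- Cholesterol -> AlcoholUse
The empty set is not sufficient: P1 (Exercise <- Stress -> AlcoholUse) has no collider blocking it and no conditioned non-collider, so it is open.
Try {Cholesterol, Stress}:
  P1: blocked at fork node Stress ∈ conditioning set.
  P2: blocked at fork node Cholesterol ∈ conditioning set.
{Cholesterol, Stress} contains no descendant of Exercise and blocks every backdoor path.
Every element of {Cholesterol, Stress} is needed (dropping Cholesterol leaves P2 open; dropping Stress leaves P1 open), so no proper subset is valid.
Among all size-2 subsets of the eligible variables, only {Cholesterol, Stress} blocks every backdoor path, so it is the unique smallest valid adjustment set.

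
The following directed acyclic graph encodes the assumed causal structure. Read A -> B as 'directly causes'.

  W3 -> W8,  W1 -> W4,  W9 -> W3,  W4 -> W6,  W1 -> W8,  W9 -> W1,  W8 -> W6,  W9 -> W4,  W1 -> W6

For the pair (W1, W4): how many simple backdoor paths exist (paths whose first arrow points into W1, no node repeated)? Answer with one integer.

A backdoor path from W1 to W4 is any simple undirected path whose first edge points into W1 (i.e. leaves W1 via a parent).
Parents of W1: {W9}.
Enumerating:
  P1: W1 <- W9 -> W3 -> W8 -> W6 <- W4
  P2: W1 <- W9 -> W4
That exhausts the simple backdoor paths. Count: 2.

2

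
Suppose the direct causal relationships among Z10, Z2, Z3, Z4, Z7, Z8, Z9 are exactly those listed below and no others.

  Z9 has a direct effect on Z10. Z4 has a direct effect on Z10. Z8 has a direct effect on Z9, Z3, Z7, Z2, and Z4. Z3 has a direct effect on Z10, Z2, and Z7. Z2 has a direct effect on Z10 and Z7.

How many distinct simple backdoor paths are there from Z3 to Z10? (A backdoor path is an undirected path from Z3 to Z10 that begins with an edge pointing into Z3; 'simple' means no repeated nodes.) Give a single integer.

A backdoor path from Z3 to Z10 is any simple undirected path whose first edge points into Z3 (i.e. leaves Z3 via a parent).
Parents of Z3: {Z8}.
Enumerating:
  P1: Z3 <- Z8 -> Z2 -> Z10
  P2: Z3 <- Z8 -> Z7 <- Z2 -> Z10
  P3: Z3 <- Z8 -> Z9 -> Z10
  P4: Z3 <- Z8 -> Z4 -> Z10
That exhausts the simple backdoor paths. Count: 4.

4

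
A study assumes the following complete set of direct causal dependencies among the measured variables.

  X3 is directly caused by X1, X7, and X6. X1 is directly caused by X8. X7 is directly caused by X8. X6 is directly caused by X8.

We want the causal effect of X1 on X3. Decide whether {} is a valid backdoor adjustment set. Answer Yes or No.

No

Backdoor paths from X1 to X3 (paths whose first edge points into X1):
  P1: X1 <- X8 -> X7 -> X3
  P2: X1 <- X8 -> X6 -> X3
Condition 1 (no descendant of X1 in the set): holds — descendants of X1 are {X3}; none are in {}.
Condition 2 (every backdoor path blocked by {}):
  P1: open — no interior node is in the conditioning set.
  P2: open — no interior node is in the conditioning set.
{} does not satisfy the backdoor criterion.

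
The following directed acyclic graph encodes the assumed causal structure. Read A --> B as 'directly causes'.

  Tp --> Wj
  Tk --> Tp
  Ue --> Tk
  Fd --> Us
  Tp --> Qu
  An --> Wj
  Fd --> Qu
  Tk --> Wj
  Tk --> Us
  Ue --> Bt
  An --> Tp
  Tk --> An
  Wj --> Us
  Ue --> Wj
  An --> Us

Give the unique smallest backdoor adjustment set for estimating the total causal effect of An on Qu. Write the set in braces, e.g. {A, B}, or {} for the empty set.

Variables eligible for adjustment (non-descendants of An, excluding An and Qu): {Bt, Fd, Tk, Ue}.
Backdoor paths from An to Qu:
  P1: An <- Tk <- Ue -> Wj <- Tp -> Qu
  P2: An <- Tk <- Ue -> Wj -> Us <- Fd -> Qu
  P3: An <- Tk -> Tp -> Wj -> Us <- Fd -> Qu
  P4: An <- Tk -> Tp -> Qu
  P5: An <- Tk -> Wj <- Tp -> Qu
  P6: An <- Tk -> Wj -> Us <- Fd -> Qu
  P7: An <- Tk -> Us <- Fd -> Qu
  P8: An <- Tk -> Us <- Wj <- Tp -> Qu
The empty set is not sufficient: P4 (An <- Tk -> Tp -> Qu) has no collider blocking it and no conditioned non-collider, so it is open.
Try {Tk}:
  P1: blocked at chain node Tk ∈ conditioning set.
  P2: blocked at chain node Tk ∈ conditioning set.
  P3: blocked at fork node Tk ∈ conditioning set.
  P4: blocked at fork node Tk ∈ conditioning set.
  P5: blocked at fork node Tk ∈ conditioning set.
  P6: blocked at fork node Tk ∈ conditioning set.
  P7: blocked at fork node Tk ∈ conditioning set.
  P8: blocked at fork node Tk ∈ conditioning set.
{Tk} contains no descendant of An and blocks every backdoor path.
No other singleton works — e.g. {Ue} leaves P4 open — so {Tk} is the unique smallest valid adjustment set.

{Tk}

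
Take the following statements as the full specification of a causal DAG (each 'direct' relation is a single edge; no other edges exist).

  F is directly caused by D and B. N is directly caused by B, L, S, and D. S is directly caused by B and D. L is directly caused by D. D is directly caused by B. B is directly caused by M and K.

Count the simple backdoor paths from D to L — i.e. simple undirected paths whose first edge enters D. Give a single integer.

2

A backdoor path from D to L is any simple undirected path whose first edge points into D (i.e. leaves D via a parent).
Parents of D: {B}.
Enumerating:
  P1: D <- B -> S -> N <- L
  P2: D <- B -> N <- L
That exhausts the simple backdoor paths. Count: 2.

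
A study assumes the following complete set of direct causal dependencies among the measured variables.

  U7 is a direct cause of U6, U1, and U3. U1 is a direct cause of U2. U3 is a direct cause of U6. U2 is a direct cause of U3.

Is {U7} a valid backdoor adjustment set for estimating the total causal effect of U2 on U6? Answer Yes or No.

Yes

Backdoor paths from U2 to U6 (paths whose first edge points into U2):
  P1: U2 <- U1 <- U7 -> U3 -> U6
  P2: U2 <- U1 <- U7 -> U6
Condition 1 (no descendant of U2 in the set): holds — descendants of U2 are {U3, U6}; none are in {U7}.
Condition 2 (every backdoor path blocked by {U7}):
  P1: blocked at fork node U7 ∈ conditioning set.
  P2: blocked at fork node U7 ∈ conditioning set.
{U7} satisfies the backdoor criterion.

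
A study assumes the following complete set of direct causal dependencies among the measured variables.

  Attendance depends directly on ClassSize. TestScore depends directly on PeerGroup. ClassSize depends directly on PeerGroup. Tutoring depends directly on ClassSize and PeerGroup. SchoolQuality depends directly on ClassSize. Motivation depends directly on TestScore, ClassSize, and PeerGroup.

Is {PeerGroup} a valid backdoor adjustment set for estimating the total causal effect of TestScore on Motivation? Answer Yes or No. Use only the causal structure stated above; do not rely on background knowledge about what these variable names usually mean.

Backdoor paths from TestScore to Motivation (paths whose first edge points into TestScore):
  P1: TestScore <- PeerGroup -> ClassSize -> Motivation
  P2: TestScore <- PeerGroup -> Tutoring <- ClassSize -> Motivation
  P3: TestScore <- PeerGroup -> Motivation
Condition 1 (no descendant of TestScore in the set): holds — descendants of TestScore are {Motivation}; none are in {PeerGroup}.
Condition 2 (every backdoor path blocked by {PeerGroup}):
  P1: blocked at fork node PeerGroup ∈ conditioning set.
  P2: blocked at fork node PeerGroup ∈ conditioning set.
  P3: blocked at fork node PeerGroup ∈ conditioning set.
{PeerGroup} satisfies the backdoor criterion.

Yes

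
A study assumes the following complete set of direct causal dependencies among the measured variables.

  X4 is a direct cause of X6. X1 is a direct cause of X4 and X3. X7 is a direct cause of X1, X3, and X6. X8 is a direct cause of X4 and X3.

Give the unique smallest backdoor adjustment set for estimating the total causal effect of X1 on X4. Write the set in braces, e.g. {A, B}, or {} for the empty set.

Variables eligible for adjustment (non-descendants of X1, excluding X1 and X4): {X7, X8}.
Backdoor paths from X1 to X4:
  P1: X1 <- X7 -> X3 <- X8 -> X4
  P2: X1 <- X7 -> X6 <- X4
Each backdoor path contains an unconditioned collider, so every path is already blocked with the empty conditioning set:
  P1: blocked at collider X3 (neither it nor any descendant is in the conditioning set).
  P2: blocked at collider X6 (neither it nor any descendant is in the conditioning set).
The empty set is therefore the unique smallest valid set.

{}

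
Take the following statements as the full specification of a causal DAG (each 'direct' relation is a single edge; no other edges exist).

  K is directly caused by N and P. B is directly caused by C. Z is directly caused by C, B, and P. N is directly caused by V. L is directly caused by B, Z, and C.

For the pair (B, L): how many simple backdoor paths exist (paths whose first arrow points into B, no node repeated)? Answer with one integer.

A backdoor path from B to L is any simple undirected path whose first edge points into B (i.e. leaves B via a parent).
Parents of B: {C}.
Enumerating:
  P1: B <- C -> Z -> L
  P2: B <- C -> L
That exhausts the simple backdoor paths. Count: 2.

2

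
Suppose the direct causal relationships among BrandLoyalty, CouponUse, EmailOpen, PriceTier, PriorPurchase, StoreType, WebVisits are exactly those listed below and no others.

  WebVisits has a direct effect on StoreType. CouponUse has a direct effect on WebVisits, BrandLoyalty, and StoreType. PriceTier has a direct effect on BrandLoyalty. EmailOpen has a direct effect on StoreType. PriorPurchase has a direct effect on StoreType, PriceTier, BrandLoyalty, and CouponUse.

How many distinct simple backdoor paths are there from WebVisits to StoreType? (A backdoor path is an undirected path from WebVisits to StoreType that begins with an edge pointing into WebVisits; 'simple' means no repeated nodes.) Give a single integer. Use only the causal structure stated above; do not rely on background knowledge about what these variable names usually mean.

4

A backdoor path from WebVisits to StoreType is any simple undirected path whose first edge points into WebVisits (i.e. leaves WebVisits via a parent).
Parents of WebVisits: {CouponUse}.
Enumerating:
  P1: WebVisits <- CouponUse <- PriorPurchase -> StoreType
  P2: WebVisits <- CouponUse -> BrandLoyalty <- PriorPurchase -> StoreType
  P3: WebVisits <- CouponUse -> BrandLoyalty <- PriceTier <- PriorPurchase -> StoreType
  P4: WebVisits <- CouponUse -> StoreType
That exhausts the simple backdoor paths. Count: 4.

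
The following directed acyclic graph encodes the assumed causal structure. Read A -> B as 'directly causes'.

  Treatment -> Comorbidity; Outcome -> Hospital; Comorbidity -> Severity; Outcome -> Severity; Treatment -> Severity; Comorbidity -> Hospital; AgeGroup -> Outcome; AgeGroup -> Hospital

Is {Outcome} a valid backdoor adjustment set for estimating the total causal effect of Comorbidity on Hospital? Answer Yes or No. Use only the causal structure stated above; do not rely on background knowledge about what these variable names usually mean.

Yes

Backdoor paths from Comorbidity to Hospital (paths whose first edge points into Comorbidity):
  P1: Comorbidity <- Treatment -> Severity <- Outcome <- AgeGroup -> Hospital
  P2: Comorbidity <- Treatment -> Severity <- Outcome -> Hospital
Condition 1 (no descendant of Comorbidity in the set): holds — descendants of Comorbidity are {Hospital, Severity}; none are in {Outcome}.
Condition 2 (every backdoor path blocked by {Outcome}):
  P1: blocked at collider Severity (neither it nor any descendant is in the conditioning set).
  P2: blocked at collider Severity (neither it nor any descendant is in the conditioning set).
{Outcome} satisfies the backdoor criterion.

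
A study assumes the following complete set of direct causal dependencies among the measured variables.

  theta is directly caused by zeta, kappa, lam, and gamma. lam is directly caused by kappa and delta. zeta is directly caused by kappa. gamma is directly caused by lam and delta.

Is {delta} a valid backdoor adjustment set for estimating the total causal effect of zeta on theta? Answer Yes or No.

Backdoor paths from zeta to theta (paths whose first edge points into zeta):
  P1: zeta <- kappa -> lam <- delta -> gamma -> theta
  P2: zeta <- kappa -> lam -> gamma -> theta
  P3: zeta <- kappa -> lam -> theta
  P4: zeta <- kappa -> theta
Condition 1 (no descendant of zeta in the set): holds — descendants of zeta are {theta}; none are in {delta}.
Condition 2 (every backdoor path blocked by {delta}):
  P1: blocked at collider lam (neither it nor any descendant is in the conditioning set).
  P2: open — no interior node is in the conditioning set.
  P3: open — no interior node is in the conditioning set.
  P4: open — no interior node is in the conditioning set.
{delta} does not satisfy the backdoor criterion.

No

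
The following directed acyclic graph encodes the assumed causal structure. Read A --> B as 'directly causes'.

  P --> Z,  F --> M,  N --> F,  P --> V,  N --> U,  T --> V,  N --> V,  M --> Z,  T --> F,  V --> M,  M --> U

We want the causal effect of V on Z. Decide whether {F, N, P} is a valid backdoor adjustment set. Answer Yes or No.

Backdoor paths from V to Z (paths whose first edge points into V):
  P1: V <- P -> Z
  P2: V <- N -> F -> M -> Z
  P3: V <- N -> U <- M -> Z
  P4: V <- T -> F <- N -> U <- M -> Z
  P5: V <- T -> F -> M -> Z
Condition 1 (no descendant of V in the set): holds — descendants of V are {M, U, Z}; none are in {F, N, P}.
Condition 2 (every backdoor path blocked by {F, N, P}):
  P1: blocked at fork node P ∈ conditioning set.
  P2: blocked at fork node N ∈ conditioning set.
  P3: blocked at fork node N ∈ conditioning set.
  P4: blocked at fork node N ∈ conditioning set.
  P5: blocked at chain node F ∈ conditioning set.
{F, N, P} satisfies the backdoor criterion.

Yes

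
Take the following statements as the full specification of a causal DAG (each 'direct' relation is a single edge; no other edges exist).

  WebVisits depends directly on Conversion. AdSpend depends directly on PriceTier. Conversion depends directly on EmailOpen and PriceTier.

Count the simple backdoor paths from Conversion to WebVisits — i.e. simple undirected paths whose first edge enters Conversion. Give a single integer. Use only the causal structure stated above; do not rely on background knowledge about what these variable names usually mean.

0

A backdoor path from Conversion to WebVisits is any simple undirected path whose first edge points into Conversion (i.e. leaves Conversion via a parent).
Parents of Conversion: {EmailOpen, PriceTier}.
No simple path from any parent of Conversion reaches WebVisits without revisiting Conversion, so there are no backdoor paths.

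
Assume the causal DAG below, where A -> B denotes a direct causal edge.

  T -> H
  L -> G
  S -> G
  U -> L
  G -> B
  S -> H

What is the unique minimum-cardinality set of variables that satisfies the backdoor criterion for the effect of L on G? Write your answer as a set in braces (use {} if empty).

{}

Variables eligible for adjustment (non-descendants of L, excluding L and G): {H, S, T, U}.
Backdoor paths from L to G:
  (none)
With no backdoor paths the empty set already satisfies the criterion, and it is trivially minimal.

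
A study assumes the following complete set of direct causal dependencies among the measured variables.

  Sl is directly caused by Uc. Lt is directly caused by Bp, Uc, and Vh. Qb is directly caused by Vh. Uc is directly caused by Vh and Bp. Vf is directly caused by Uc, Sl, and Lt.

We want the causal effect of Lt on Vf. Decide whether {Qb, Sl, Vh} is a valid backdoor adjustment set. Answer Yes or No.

Backdoor paths from Lt to Vf (paths whose first edge points into Lt):
  P1: Lt <- Vh -> Uc -> Sl -> Vf
  P2: Lt <- Vh -> Uc -> Vf
  P3: Lt <- Bp -> Uc -> Sl -> Vf
  P4: Lt <- Bp -> Uc -> Vf
  P5: Lt <- Uc -> Sl -> Vf
  P6: Lt <- Uc -> Vf
Condition 1 (no descendant of Lt in the set): holds — descendants of Lt are {Vf}; none are in {Qb, Sl, Vh}.
Condition 2 (every backdoor path blocked by {Qb, Sl, Vh}):
  P1: blocked at fork node Vh ∈ conditioning set.
  P2: blocked at fork node Vh ∈ conditioning set.
  P3: blocked at chain node Sl ∈ conditioning set.
  P4: open — no interior node is in the conditioning set.
  P5: blocked at chain node Sl ∈ conditioning set.
  P6: open — no interior node is in the conditioning set.
{Qb, Sl, Vh} does not satisfy the backdoor criterion.

No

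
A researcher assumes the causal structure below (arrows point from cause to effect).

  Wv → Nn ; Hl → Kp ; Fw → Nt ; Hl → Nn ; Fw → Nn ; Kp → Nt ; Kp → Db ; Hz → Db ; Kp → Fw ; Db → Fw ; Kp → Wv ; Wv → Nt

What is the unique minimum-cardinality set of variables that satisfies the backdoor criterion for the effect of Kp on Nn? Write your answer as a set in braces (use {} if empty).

{Hl}

Variables eligible for adjustment (non-descendants of Kp, excluding Kp and Nn): {Hl, Hz}.
Backdoor paths from Kp to Nn:
  P1: Kp <- Hl -> Nn
The empty set is not sufficient: P1 (Kp <- Hl -> Nn) has no collider blocking it and no conditioned non-collider, so it is open.
Try {Hl}:
  P1: blocked at fork node Hl ∈ conditioning set.
{Hl} contains no descendant of Kp and blocks every backdoor path.
No other singleton works — e.g. {Hz} leaves P1 open — so {Hl} is the unique smallest valid adjustment set.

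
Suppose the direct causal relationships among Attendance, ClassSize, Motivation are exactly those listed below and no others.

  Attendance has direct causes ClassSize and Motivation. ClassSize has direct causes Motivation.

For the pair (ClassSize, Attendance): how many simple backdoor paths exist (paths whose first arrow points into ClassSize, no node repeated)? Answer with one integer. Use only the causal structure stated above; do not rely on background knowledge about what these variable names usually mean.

1

A backdoor path from ClassSize to Attendance is any simple undirected path whose first edge points into ClassSize (i.e. leaves ClassSize via a parent).
Parents of ClassSize: {Motivation}.
Enumerating:
  P1: ClassSize <- Motivation -> Attendance
That exhausts the simple backdoor paths. Count: 1.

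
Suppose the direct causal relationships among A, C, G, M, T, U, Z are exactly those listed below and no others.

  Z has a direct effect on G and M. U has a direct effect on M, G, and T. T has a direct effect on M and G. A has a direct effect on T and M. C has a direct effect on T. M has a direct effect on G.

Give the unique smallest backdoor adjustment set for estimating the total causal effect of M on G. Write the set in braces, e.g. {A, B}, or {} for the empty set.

Variables eligible for adjustment (non-descendants of M, excluding M and G): {A, C, T, U, Z}.
Backdoor paths from M to G:
  P1: M <- U -> T -> G
  P2: M <- U -> G
  P3: M <- Z -> G
  P4: M <- A -> T <- U -> G
  P5: M <- A -> T -> G
  P6: M <- T <- U -> G
  P7: M <- T -> G
The empty set is not sufficient: P1 (M <- U -> T -> G) has no collider blocking it and no conditioned non-collider, so it is open.
Try {T, U, Z}:
  P1: blocked at fork node U ∈ conditioning set.
  P2: blocked at fork node U ∈ conditioning set.
  P3: blocked at fork node Z ∈ conditioning set.
  P4: blocked at fork node U ∈ conditioning set.
  P5: blocked at chain node T ∈ conditioning set.
  P6: blocked at chain node T ∈ conditioning set.
  P7: blocked at fork node T ∈ conditioning set.
{T, U, Z} contains no descendant of M and blocks every backdoor path.
Every element of {T, U, Z} is needed (dropping T leaves P5 open; dropping U leaves P2 open; dropping Z leaves P3 open), so no proper subset is valid.
Among all size-3 subsets of the eligible variables, only {T, U, Z} blocks every backdoor path, so it is the unique smallest valid adjustment set.

{T, U, Z}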